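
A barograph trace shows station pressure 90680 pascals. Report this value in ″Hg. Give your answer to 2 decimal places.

1 Pa = 0.0002953 inHg, so 90680 × 0.0002953 = 26.78 inHg.

26.78 inHg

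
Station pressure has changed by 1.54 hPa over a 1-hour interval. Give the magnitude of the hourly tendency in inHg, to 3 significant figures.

1.54 hPa / 1 h × 0.02953 inHg/hPa = 0.0455 inHg/h.

0.0455 inHg per hour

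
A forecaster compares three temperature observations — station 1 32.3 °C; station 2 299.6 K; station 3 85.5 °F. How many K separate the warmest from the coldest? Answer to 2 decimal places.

5.85 K

station 2: 299.6 K = 26.450 °C.
station 3: 85.5 °F = 29.722 °C.
Spread: 32.300 − 26.450 = 5.850 °C.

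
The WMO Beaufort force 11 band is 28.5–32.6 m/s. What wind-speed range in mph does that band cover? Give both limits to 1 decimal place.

63.8 to 72.9 mph

28.5–32.6 m/s × 2.237 = 63.8–72.9 mph.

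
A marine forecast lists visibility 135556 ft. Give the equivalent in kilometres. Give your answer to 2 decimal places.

41.32 km

1 ft = 0.0003048 km, so 135556 × 0.0003048 = 41.32 km.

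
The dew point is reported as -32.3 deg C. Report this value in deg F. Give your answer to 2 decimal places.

-26.14 °F

°F = °C × 9/5 + 32 = -32.3 × 1.8 + 32 = -26.14 °F.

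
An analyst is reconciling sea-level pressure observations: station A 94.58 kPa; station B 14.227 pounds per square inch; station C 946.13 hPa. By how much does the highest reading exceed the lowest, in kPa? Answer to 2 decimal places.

station B: 14.227 psi = 98.0917 kPa.
station C: 946.13 hPa = 94.6130 kPa.
Spread: 98.0917 − 94.5800 = 3.51 kPa.

3.51 kPa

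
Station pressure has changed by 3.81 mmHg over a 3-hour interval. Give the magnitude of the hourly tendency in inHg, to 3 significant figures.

0.0500 inHg per hour

3.81 mmHg / 3 h × 0.0393701 inHg/mmHg = 0.0500 inHg/h.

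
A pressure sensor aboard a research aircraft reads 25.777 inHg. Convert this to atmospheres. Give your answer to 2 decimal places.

0.86 atm

1 inHg = 0.0334211 atm, so 25.777 × 0.0334211 = 0.86 atm.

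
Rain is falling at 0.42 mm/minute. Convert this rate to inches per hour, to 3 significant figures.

0.42 mm/minute × 0.0393701 in/mm × 60 minute/hour = 0.992 in/hour.

0.992 in/hour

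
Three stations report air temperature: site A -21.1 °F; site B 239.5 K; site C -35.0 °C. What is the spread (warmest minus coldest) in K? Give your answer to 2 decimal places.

site A: -21.1 °F = -29.500 °C.
site B: 239.5 K = -33.650 °C.
Spread: (-29.500) − (-35.000) = 5.500 °C.

5.50 K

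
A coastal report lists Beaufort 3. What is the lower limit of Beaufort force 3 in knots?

7 kt

Beaufort 3 (gentle breeze) spans 7–10 knots.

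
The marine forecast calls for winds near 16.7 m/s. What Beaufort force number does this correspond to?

Beaufort force 7

16.7 m/s lies in the Beaufort 7 band (near gale, 13.9–17.1 m/s).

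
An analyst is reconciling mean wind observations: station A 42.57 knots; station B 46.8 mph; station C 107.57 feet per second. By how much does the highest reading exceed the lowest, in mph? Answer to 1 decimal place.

26.5 mph

station A: 42.57 kt = 48.989 mph.
station C: 107.57 ft/s = 73.343 mph.
Spread: 73.343 − 46.800 = 26.5 mph.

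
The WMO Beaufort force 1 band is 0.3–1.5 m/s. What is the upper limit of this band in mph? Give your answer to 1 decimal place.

3.4 mph

0.3–1.5 m/s × 2.237 = 0.7–3.4 mph.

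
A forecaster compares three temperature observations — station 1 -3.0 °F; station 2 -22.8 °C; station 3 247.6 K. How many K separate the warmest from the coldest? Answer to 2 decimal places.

6.11 K

station 1: -3.0 °F = -19.444 °C.
station 3: 247.6 K = -25.550 °C.
Spread: (-19.444) − (-25.550) = 6.106 °C.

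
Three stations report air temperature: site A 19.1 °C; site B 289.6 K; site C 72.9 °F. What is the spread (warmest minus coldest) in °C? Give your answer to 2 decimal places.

site B: 289.6 K = 16.450 °C.
site C: 72.9 °F = 22.722 °C.
Spread: 22.722 − 16.450 = 6.272 °C.

6.27 °C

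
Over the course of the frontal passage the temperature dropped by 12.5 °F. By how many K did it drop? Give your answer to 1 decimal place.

6.9 K

For a temperature change the 32° offset cancels: ΔK = 12.5 × 0.5556 = 6.9 K.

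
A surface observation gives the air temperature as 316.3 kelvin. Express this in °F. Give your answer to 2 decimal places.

First to °C: 43.15 °C.
Then to °F: 109.67 °F.

109.67 °F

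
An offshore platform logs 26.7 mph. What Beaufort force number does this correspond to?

Beaufort force 6

26.7 mph = 11.9 m/s, which is Beaufort 6 (strong breeze, 10.8–13.8 m/s).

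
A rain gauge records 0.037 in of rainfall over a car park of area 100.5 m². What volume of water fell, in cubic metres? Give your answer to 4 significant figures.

0.09445 cubic metres

Depth: 0.037 in × 25.4 = 0.9398 mm.
1 mm over 1 m² is 1 L, so volume = 0.9398 × 100.5 = 94.4499 L = 0.09445 m³.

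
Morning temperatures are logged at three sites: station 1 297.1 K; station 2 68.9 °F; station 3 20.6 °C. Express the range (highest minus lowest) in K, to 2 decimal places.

3.45 K

station 1: 297.1 K = 23.950 °C.
station 2: 68.9 °F = 20.500 °C.
Spread: 23.950 − 20.500 = 3.450 °C.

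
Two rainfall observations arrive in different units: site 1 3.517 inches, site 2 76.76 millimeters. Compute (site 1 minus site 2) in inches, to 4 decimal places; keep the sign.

site 2: 76.76 mm = 3.022047 in.
Difference: 3.517000 − 3.022047 = 0.4950 in.

0.4950 in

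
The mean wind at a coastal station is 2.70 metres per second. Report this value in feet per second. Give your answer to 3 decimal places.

8.858 ft/s

1 m/s = 3.28084 ft/s, so 2.70 × 3.28084 = 8.858 ft/s.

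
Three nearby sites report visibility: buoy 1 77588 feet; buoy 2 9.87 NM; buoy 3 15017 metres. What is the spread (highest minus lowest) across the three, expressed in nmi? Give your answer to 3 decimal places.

buoy 1: 77588 ft = 12.76934 nmi.
buoy 3: 15017 m = 8.10853 nmi.
Spread: 12.76934 − 8.10853 = 4.661 nmi.

4.661 nmi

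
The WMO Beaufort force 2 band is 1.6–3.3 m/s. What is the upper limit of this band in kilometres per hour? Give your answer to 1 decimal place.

1.6–3.3 m/s × 3.6 = 5.8–11.9 km/h.

11.9 km/h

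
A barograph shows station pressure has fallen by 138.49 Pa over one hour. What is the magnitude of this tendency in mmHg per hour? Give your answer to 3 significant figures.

1.04 mmHg per hour

138.49 Pa / 1 h × 0.00750062 mmHg/Pa = 1.04 mmHg/h.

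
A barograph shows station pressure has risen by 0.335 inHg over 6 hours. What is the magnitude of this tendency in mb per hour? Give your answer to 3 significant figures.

0.335 inHg / 6 h × 33.8639 mb/inHg = 1.89 mb/h.

1.89 mb per hour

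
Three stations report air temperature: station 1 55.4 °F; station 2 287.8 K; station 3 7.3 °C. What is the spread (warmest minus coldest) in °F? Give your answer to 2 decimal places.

station 1: 55.4 °F = 13.000 °C.
station 2: 287.8 K = 14.650 °C.
Spread: 14.650 − 7.300 = 7.350 °C = 13.23 °F.

13.23 °F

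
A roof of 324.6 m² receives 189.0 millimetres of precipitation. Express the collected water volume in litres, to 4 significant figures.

1 mm over 1 m² is 1 L, so volume = 189 × 324.6 = 61349.4 L ≈ 61350 L.

61350 litres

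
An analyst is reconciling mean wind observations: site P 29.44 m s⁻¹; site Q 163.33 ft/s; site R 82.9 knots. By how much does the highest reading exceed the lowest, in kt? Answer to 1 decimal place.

39.5 kt

site P: 29.44 m/s = 57.227 kt.
site Q: 163.33 ft/s = 96.770 kt.
Spread: 96.770 − 57.227 = 39.5 kt.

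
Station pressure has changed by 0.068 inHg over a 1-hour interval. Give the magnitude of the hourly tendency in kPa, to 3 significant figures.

0.230 kPa per hour

0.068 inHg / 1 h × 3.38639 kPa/inHg = 0.230 kPa/h.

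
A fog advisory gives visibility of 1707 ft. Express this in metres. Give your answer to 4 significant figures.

520.3 m

1 ft = 0.3048 m, so 1707 × 0.3048 = 520.3 m.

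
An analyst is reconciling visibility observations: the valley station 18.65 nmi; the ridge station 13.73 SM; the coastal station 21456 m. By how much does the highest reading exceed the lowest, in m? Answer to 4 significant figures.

13080 m

the valley station: 18.65 nmi = 34539.80 m.
the ridge station: 13.73 SM = 22096.29 m.
Spread: 34539.80 − 21456.00 = 13080 m.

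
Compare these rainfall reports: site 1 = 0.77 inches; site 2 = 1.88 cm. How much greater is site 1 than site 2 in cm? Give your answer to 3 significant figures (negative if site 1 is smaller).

0.0758 cm

site 1: 0.77 in = 1.955800 cm.
Difference: 1.955800 − 1.880000 = 0.0758 cm.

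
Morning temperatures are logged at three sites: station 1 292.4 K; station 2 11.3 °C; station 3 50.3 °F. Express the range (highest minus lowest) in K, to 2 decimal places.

station 1: 292.4 K = 19.250 °C.
station 3: 50.3 °F = 10.167 °C.
Spread: 19.250 − 10.167 = 9.083 °C.

9.08 K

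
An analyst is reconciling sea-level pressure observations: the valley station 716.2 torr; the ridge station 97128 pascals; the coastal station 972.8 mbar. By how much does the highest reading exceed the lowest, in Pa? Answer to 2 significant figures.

1800 Pa

the valley station: 716.2 mmHg = 95485.49 Pa.
the coastal station: 972.8 mb = 97280.00 Pa.
Spread: 97280.00 − 95485.49 = 1800 Pa.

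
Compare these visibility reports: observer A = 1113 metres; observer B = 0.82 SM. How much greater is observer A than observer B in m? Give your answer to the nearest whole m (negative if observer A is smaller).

observer B: 0.82 SM = 1319.66 m.
Difference: 1113.00 − 1319.66 = -207 m.

-207 m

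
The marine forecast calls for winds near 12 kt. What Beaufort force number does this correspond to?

12 kt lies in the Beaufort 4 band (moderate breeze, 11–16 kt).

Beaufort force 4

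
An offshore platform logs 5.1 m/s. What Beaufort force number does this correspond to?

Beaufort force 3

5.1 m/s lies in the Beaufort 3 band (gentle breeze, 3.4–5.4 m/s).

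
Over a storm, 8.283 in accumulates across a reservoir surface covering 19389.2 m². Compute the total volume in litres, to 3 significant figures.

Depth: 8.283 in × 25.4 = 210.3882 mm.
1 mm over 1 m² is 1 L, so volume = 210.3882 × 19389.2 = 4079258.9 L ≈ 4080000 L.

4080000 litres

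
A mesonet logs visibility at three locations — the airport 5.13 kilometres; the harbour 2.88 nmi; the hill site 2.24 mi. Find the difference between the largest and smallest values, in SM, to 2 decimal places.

1.07 SM

the airport: 5.13 km = 3.1876 SM.
the harbour: 2.88 nmi = 3.3142 SM.
Spread: 3.3142 − 2.2400 = 1.07 SM.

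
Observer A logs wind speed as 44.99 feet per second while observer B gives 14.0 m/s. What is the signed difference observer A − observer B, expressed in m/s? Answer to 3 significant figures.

observer A: 44.99 ft/s = 13.71295 m/s.
Difference: 13.71295 − 14.00000 = -0.287 m/s.

-0.287 m/s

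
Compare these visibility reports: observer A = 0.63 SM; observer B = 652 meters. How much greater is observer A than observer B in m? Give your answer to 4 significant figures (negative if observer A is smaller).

361.9 m

observer A: 0.63 SM = 1013.887 m.
Difference: 1013.887 − 652.000 = 361.9 m.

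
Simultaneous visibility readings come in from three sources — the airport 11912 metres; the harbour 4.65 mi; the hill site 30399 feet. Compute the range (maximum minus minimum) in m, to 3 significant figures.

the harbour: 4.65 SM = 7483.45 m.
the hill site: 30399 ft = 9265.62 m.
Spread: 11912.00 − 7483.45 = 4430 m.

4430 m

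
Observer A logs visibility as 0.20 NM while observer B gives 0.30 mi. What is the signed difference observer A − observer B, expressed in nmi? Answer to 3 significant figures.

-0.0607 nmi

observer B: 0.30 SM = 0.260693 nmi.
Difference: 0.200000 − 0.260693 = -0.0607 nmi.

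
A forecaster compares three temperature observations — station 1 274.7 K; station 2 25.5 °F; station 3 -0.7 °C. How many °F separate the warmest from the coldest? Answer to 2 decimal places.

9.29 °F

station 1: 274.7 K = 1.550 °C.
station 2: 25.5 °F = -3.611 °C.
Spread: 1.550 − (-3.611) = 5.161 °C = 9.29 °F.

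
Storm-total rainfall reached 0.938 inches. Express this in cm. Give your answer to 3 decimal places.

1 in = 2.54 cm, so 0.938 × 2.54 = 2.383 cm.

2.383 cm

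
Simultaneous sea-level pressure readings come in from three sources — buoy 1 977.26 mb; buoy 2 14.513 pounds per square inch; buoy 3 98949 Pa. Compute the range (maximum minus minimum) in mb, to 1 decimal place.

23.4 mb

buoy 2: 14.513 psi = 1000.636 mb.
buoy 3: 98949 Pa = 989.490 mb.
Spread: 1000.636 − 977.260 = 23.4 mb.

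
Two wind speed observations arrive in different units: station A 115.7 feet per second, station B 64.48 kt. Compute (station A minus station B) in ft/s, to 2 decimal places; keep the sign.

station B: 64.48 kt = 108.8300 ft/s.
Difference: 115.7000 − 108.8300 = 6.87 ft/s.

6.87 ft/s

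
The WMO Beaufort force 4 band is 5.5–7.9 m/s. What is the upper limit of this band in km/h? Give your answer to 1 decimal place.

28.4 km/h

5.5–7.9 m/s × 3.6 = 19.8–28.4 km/h.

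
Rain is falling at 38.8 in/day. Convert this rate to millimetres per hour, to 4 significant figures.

41.06 mm/hour

38.8 in/day × 25.4 mm/in × 0.0416667 day/hour = 41.06 mm/hour.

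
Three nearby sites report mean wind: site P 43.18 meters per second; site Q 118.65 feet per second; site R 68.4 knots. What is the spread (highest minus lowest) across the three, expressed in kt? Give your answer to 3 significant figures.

site P: 43.18 m/s = 83.935 kt.
site Q: 118.65 ft/s = 70.298 kt.
Spread: 83.935 − 68.400 = 15.5 kt.

15.5 kt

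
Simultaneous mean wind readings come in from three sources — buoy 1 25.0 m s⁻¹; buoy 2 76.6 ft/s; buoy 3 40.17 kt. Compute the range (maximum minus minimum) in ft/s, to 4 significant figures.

14.22 ft/s

buoy 1: 25.0 m/s = 82.0210 ft/s.
buoy 3: 40.17 kt = 67.7993 ft/s.
Spread: 82.0210 − 67.7993 = 14.22 ft/s.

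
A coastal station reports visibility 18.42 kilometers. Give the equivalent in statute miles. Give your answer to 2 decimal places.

11.45 SM

1 km = 0.621371 SM, so 18.42 × 0.621371 = 11.45 SM.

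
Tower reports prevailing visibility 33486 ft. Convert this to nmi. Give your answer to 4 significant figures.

5.511 nmi

1 ft = 0.000164579 nmi, so 33486 × 0.000164579 = 5.511 nmi.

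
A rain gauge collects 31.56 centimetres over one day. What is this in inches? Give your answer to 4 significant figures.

1 cm = 0.393701 in, so 31.56 × 0.393701 = 12.43 in.

12.43 in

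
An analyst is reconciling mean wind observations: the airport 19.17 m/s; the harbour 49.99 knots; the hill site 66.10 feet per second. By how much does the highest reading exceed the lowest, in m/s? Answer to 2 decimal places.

6.55 m/s

the harbour: 49.99 kt = 25.7171 m/s.
the hill site: 66.10 ft/s = 20.1473 m/s.
Spread: 25.7171 − 19.1700 = 6.55 m/s.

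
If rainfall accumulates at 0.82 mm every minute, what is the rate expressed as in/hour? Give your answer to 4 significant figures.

0.82 mm/minute × 0.0393701 in/mm × 60 minute/hour = 1.937 in/hour.

1.937 in/hour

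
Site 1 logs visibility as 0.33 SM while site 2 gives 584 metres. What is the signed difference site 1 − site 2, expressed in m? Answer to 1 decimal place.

site 1: 0.33 SM = 531.084 m.
Difference: 531.084 − 584.000 = -52.9 m.

-52.9 m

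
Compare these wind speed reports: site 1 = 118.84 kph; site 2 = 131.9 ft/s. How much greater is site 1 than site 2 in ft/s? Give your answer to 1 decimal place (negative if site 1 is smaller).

site 1: 118.84 km/h = 108.304 ft/s.
Difference: 108.304 − 131.900 = -23.6 ft/s.

-23.6 ft/s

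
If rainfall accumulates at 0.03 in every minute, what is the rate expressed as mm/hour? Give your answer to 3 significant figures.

0.03 in/minute × 25.4 mm/in × 60 minute/hour = 45.7 mm/hour.

45.7 mm/hour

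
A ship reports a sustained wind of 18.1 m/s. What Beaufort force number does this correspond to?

Beaufort force 8

18.1 m/s lies in the Beaufort 8 band (gale, 17.2–20.7 m/s).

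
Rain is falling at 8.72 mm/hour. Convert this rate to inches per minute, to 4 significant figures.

0.005722 in/minute

8.72 mm/hour × 0.0393701 in/mm × 0.0166667 hour/minute = 0.005722 in/minute.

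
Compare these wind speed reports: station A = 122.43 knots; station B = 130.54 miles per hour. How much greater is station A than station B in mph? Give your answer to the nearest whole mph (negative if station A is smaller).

station A: 122.43 kt = 140.89 mph.
Difference: 140.89 − 130.54 = 10 mph.

10 mph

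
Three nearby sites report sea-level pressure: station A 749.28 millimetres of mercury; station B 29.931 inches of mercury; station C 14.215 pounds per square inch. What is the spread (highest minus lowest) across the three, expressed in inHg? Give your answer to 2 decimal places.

station A: 749.28 mmHg = 29.4992 inHg.
station C: 14.215 psi = 28.9420 inHg.
Spread: 29.9310 − 28.9420 = 0.99 inHg.

0.99 inHg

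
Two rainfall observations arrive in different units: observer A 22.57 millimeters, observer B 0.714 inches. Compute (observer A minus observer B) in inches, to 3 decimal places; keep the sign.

0.175 in

observer A: 22.57 mm = 0.88858 in.
Difference: 0.88858 − 0.71400 = 0.175 in.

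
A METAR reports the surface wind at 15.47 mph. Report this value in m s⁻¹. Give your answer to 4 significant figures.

6.916 m/s

1 mph = 0.44704 m/s, so 15.47 × 0.44704 = 6.916 m/s.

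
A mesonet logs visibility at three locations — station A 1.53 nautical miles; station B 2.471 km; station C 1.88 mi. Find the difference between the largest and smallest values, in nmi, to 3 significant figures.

station B: 2.471 km = 1.33423 nmi.
station C: 1.88 SM = 1.63368 nmi.
Spread: 1.63368 − 1.33423 = 0.299 nmi.

0.299 nmi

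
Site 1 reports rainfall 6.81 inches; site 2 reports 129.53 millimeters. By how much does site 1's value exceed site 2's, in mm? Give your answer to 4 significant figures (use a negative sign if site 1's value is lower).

site 1: 6.81 in = 172.9740 mm.
Difference: 172.9740 − 129.5300 = 43.44 mm.

43.44 mm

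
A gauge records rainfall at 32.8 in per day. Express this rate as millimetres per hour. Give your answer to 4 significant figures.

32.8 in/day × 25.4 mm/in × 0.0416667 day/hour = 34.71 mm/hour.

34.71 mm/hour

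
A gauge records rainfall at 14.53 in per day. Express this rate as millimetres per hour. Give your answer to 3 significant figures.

14.53 in/day × 25.4 mm/in × 0.0416667 day/hour = 15.4 mm/hour.

15.4 mm/hour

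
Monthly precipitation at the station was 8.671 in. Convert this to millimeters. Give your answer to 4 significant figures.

1 in = 25.4 mm, so 8.671 × 25.4 = 220.2 mm.

220.2 mm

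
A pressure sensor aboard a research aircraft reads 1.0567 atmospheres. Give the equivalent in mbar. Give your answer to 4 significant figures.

1 atm = 1013.25 mb, so 1.0567 × 1013.25 = 1071 mb.

1071 mb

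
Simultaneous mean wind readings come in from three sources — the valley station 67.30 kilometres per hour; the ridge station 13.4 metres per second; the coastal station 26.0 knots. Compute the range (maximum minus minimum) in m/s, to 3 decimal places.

the valley station: 67.30 km/h = 18.69444 m/s.
the coastal station: 26.0 kt = 13.37556 m/s.
Spread: 18.69444 − 13.37556 = 5.319 m/s.

5.319 m/s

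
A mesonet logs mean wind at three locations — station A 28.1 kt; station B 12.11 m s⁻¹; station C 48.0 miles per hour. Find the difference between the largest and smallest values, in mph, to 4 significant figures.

station A: 28.1 kt = 32.3369 mph.
station B: 12.11 m/s = 27.0893 mph.
Spread: 48.0000 − 27.0893 = 20.91 mph.

20.91 mph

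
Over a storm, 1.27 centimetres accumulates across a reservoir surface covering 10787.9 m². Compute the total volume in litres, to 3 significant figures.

Depth: 1.27 cm × 10 = 12.7 mm.
1 mm over 1 m² is 1 L, so volume = 12.7 × 10787.9 = 137006.33 L ≈ 137000 L.

137000 litres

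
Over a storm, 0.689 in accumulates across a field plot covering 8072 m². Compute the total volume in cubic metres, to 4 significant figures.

Depth: 0.689 in × 25.4 = 17.5006 mm.
1 mm over 1 m² is 1 L, so volume = 17.5006 × 8072 = 141264.84 L = 141.3 m³.

141.3 cubic metres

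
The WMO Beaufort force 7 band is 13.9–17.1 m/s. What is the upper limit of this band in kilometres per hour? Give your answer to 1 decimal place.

13.9–17.1 m/s × 3.6 = 50.0–61.6 km/h.

61.6 km/h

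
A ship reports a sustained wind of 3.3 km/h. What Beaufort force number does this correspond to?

Beaufort force 1

3.3 km/h = 0.9 m/s, which is Beaufort 1 (light air, 0.3–1.5 m/s).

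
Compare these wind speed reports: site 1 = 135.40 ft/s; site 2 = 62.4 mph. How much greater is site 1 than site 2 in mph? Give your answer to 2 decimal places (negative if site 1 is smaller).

site 1: 135.40 ft/s = 92.3182 mph.
Difference: 92.3182 − 62.4000 = 29.92 mph.

29.92 mph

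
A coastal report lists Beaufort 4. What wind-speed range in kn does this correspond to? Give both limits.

Beaufort 4 (moderate breeze) spans 11–16 knots.

11 to 16 kt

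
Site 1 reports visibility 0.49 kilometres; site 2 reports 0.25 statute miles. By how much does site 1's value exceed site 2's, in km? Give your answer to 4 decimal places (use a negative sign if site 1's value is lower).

0.0877 km

site 2: 0.25 SM = 0.402336 km.
Difference: 0.490000 − 0.402336 = 0.0877 km.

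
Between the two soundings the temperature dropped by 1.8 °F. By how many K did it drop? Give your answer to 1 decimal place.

For a temperature change the 32° offset cancels: ΔK = 1.8 × 0.5556 = 1.0 K.

1.0 K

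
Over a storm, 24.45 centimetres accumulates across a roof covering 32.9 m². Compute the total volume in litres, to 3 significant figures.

8040 litres

Depth: 24.45 cm × 10 = 244.5 mm.
1 mm over 1 m² is 1 L, so volume = 244.5 × 32.9 = 8044.05 L ≈ 8040 L.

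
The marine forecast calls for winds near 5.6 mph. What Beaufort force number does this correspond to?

5.6 mph = 2.5 m/s, which is Beaufort 2 (light breeze, 1.6–3.3 m/s).

Beaufort force 2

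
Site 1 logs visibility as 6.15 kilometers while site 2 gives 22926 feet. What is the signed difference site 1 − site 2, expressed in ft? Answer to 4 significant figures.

-2749 ft

site 1: 6.15 km = 20177.17 ft.
Difference: 20177.17 − 22926.00 = -2749 ft.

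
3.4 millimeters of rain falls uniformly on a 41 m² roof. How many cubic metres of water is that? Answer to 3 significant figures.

1 mm over 1 m² is 1 L, so volume = 3.4 × 41 = 139.4 L = 0.139 m³.

0.139 cubic metres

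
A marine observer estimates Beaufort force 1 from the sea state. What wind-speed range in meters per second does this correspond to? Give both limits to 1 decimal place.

Beaufort 1 (light air) spans 0.3–1.5 m/s.

0.3 to 1.5 m/s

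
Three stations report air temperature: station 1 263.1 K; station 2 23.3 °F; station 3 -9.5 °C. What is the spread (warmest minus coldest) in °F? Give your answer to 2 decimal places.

9.39 °F

station 1: 263.1 K = -10.050 °C.
station 2: 23.3 °F = -4.833 °C.
Spread: (-4.833) − (-10.050) = 5.217 °C = 9.39 °F.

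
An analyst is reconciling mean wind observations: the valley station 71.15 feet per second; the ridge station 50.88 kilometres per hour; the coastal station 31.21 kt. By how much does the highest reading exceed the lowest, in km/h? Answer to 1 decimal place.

the valley station: 71.15 ft/s = 78.071 km/h.
the coastal station: 31.21 kt = 57.801 km/h.
Spread: 78.071 − 50.880 = 27.2 km/h.

27.2 km/h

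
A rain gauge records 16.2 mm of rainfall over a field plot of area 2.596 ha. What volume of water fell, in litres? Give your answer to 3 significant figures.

Area: 2.596 ha = 25960 m².
1 mm over 1 m² is 1 L, so volume = 16.2 × 25960 = 420552 L ≈ 421000 L.

421000 litres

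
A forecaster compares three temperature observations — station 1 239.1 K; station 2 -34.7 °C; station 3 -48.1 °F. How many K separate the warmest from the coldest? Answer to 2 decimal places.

10.45 K

station 1: 239.1 K = -34.050 °C.
station 3: -48.1 °F = -44.500 °C.
Spread: (-34.050) − (-44.500) = 10.450 °C.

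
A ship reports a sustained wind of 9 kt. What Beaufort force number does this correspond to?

9 kt lies in the Beaufort 3 band (gentle breeze, 7–10 kt).

Beaufort force 3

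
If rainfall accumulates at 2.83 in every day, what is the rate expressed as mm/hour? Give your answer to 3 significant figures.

2.83 in/day × 25.4 mm/in × 0.0416667 day/hour = 3.00 mm/hour.

3.00 mm/hour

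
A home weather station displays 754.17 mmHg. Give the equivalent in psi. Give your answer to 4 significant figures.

1 mmHg = 0.0193368 psi, so 754.17 × 0.0193368 = 14.58 psi.

14.58 psi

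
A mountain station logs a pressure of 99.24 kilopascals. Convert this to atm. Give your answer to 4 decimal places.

0.9794 atm

1 kPa = 0.00986923 atm, so 99.24 × 0.00986923 = 0.9794 atm.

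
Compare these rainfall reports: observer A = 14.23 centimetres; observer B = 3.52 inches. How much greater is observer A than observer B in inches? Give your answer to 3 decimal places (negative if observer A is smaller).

2.082 in

observer A: 14.23 cm = 5.60236 in.
Difference: 5.60236 − 3.52000 = 2.082 in.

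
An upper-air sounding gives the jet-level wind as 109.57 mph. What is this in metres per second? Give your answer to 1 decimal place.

1 mph = 0.44704 m/s, so 109.57 × 0.44704 = 49.0 m/s.

49.0 m/s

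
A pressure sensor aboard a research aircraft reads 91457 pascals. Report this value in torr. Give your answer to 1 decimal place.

686.0 mmHg

1 Pa = 0.00750062 mmHg, so 91457 × 0.00750062 = 686.0 mmHg.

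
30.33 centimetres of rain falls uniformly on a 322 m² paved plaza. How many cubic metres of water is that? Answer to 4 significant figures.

97.66 cubic metres

Depth: 30.33 cm × 10 = 303.3 mm.
1 mm over 1 m² is 1 L, so volume = 303.3 × 322 = 97662.6 L = 97.66 m³.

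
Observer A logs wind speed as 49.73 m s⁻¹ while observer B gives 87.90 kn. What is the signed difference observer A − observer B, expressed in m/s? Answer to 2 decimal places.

observer B: 87.90 kt = 45.2197 m/s.
Difference: 49.7300 − 45.2197 = 4.51 m/s.

4.51 m/s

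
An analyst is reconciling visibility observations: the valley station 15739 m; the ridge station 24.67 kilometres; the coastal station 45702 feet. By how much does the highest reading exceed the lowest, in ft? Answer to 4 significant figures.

the valley station: 15739 m = 51637.14 ft.
the ridge station: 24.67 km = 80938.32 ft.
Spread: 80938.32 − 45702.00 = 35240 ft.

35240 ft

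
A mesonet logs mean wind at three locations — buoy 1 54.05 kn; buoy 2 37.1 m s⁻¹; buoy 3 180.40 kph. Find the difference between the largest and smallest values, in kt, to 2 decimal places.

43.36 kt

buoy 2: 37.1 m/s = 72.1166 kt.
buoy 3: 180.40 km/h = 97.4082 kt.
Spread: 97.4082 − 54.0500 = 43.36 kt.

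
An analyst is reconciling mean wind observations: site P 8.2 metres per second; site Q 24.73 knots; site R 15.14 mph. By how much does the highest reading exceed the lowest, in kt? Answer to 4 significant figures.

11.57 kt

site P: 8.2 m/s = 15.9395 kt.
site R: 15.14 mph = 13.1563 kt.
Spread: 24.7300 − 13.1563 = 11.57 kt.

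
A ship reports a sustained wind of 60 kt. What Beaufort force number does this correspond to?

60 kt lies in the Beaufort 11 band (violent storm, 56–63 kt).

Beaufort force 11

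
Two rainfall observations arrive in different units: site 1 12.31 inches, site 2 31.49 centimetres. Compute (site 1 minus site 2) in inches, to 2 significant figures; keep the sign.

-0.088 in

site 2: 31.49 cm = 12.39764 in.
Difference: 12.31000 − 12.39764 = -0.088 in.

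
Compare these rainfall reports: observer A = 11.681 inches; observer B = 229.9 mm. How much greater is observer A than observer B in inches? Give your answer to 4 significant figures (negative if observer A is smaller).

2.630 in

observer B: 229.9 mm = 9.05118 in.
Difference: 11.68100 − 9.05118 = 2.630 in.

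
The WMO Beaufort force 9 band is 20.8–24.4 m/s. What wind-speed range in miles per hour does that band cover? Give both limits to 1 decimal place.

46.5 to 54.6 mph

20.8–24.4 m/s × 2.237 = 46.5–54.6 mph.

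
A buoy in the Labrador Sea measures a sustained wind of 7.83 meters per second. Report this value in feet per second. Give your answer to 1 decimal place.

25.7 ft/s

1 m/s = 3.28084 ft/s, so 7.83 × 3.28084 = 25.7 ft/s.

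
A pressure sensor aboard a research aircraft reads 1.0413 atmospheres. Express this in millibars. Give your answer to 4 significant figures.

1055 mb

1 atm = 1013.25 mb, so 1.0413 × 1013.25 = 1055 mb.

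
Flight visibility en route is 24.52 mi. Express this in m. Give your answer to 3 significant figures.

1 SM = 1609.34 m, so 24.52 × 1609.34 = 39500 m.

39500 m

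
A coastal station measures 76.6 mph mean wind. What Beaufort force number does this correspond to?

Beaufort force 12

76.6 mph = 34.2 m/s, which is Beaufort 12 (hurricane force, ≥32.7 m/s).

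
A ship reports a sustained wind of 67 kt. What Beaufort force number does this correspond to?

67 kt lies in the Beaufort 12 band (hurricane force, ≥64 kt).

Beaufort force 12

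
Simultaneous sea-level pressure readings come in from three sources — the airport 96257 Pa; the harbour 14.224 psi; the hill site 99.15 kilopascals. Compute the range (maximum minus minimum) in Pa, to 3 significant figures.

the harbour: 14.224 psi = 98071.03 Pa.
the hill site: 99.15 kPa = 99150.00 Pa.
Spread: 99150.00 − 96257.00 = 2890 Pa.

2890 Pa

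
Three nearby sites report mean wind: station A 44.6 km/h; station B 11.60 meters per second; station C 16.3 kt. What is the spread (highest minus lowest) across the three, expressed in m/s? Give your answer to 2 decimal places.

station A: 44.6 km/h = 12.3889 m/s.
station C: 16.3 kt = 8.3854 m/s.
Spread: 12.3889 − 8.3854 = 4.00 m/s.

4.00 m/s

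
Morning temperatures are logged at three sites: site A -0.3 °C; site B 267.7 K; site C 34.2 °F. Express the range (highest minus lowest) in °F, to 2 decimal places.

12.01 °F

site B: 267.7 K = -5.450 °C.
site C: 34.2 °F = 1.222 °C.
Spread: 1.222 − (-5.450) = 6.672 °C = 12.01 °F.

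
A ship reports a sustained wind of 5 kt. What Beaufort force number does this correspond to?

Beaufort force 2

5 kt lies in the Beaufort 2 band (light breeze, 4–6 kt).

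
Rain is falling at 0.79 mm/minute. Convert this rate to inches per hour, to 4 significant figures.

0.79 mm/minute × 0.0393701 in/mm × 60 minute/hour = 1.866 in/hour.

1.866 in/hour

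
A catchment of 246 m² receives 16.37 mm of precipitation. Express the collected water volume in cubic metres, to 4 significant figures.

4.027 cubic metres

1 mm over 1 m² is 1 L, so volume = 16.37 × 246 = 4027.02 L = 4.027 m³.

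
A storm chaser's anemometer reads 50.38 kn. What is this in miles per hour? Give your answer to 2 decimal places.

57.98 mph

1 kt = 1.15078 mph, so 50.38 × 1.15078 = 57.98 mph.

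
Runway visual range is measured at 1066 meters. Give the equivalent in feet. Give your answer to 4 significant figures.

1 m = 3.28084 ft, so 1066 × 3.28084 = 3497 ft.

3497 ft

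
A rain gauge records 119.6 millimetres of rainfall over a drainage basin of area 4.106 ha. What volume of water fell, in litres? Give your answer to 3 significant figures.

Area: 4.106 ha = 41060 m².
1 mm over 1 m² is 1 L, so volume = 119.6 × 41060 = 4910776 L ≈ 4910000 L.

4910000 litres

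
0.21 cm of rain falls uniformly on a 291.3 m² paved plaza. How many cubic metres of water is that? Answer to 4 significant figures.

Depth: 0.21 cm × 10 = 2.1 mm.
1 mm over 1 m² is 1 L, so volume = 2.1 × 291.3 = 611.73 L = 0.6117 m³.

0.6117 cubic metres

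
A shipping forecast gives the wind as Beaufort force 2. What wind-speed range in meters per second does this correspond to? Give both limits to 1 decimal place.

Beaufort 2 (light breeze) spans 1.6–3.3 m/s.

1.6 to 3.3 m/s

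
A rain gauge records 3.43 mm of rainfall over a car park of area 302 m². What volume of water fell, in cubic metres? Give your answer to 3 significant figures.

1.04 cubic metres

1 mm over 1 m² is 1 L, so volume = 3.43 × 302 = 1035.86 L = 1.04 m³.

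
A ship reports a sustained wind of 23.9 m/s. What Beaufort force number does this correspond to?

23.9 m/s lies in the Beaufort 9 band (strong gale, 20.8–24.4 m/s).

Beaufort force 9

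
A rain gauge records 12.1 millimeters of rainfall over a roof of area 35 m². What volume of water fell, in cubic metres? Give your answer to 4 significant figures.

1 mm over 1 m² is 1 L, so volume = 12.1 × 35 = 423.5 L = 0.4235 m³.

0.4235 cubic metres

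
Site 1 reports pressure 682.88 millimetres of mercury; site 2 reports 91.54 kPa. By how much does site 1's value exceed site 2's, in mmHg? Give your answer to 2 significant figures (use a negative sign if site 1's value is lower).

-3.7 mmHg

site 2: 91.54 kPa = 686.606 mmHg.
Difference: 682.880 − 686.606 = -3.7 mmHg.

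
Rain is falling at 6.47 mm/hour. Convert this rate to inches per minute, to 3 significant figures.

0.00425 in/minute

6.47 mm/hour × 0.0393701 in/mm × 0.0166667 hour/minute = 0.00425 in/minute.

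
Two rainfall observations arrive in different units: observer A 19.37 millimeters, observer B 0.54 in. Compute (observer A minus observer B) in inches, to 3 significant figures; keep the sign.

0.223 in

observer A: 19.37 mm = 0.76260 in.
Difference: 0.76260 − 0.54000 = 0.223 in.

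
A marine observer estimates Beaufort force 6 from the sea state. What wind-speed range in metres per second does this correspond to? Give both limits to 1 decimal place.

10.8 to 13.8 m/s

Beaufort 6 (strong breeze) spans 10.8–13.8 m/s.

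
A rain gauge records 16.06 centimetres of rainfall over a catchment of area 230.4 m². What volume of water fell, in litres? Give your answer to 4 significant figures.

Depth: 16.06 cm × 10 = 160.6 mm.
1 mm over 1 m² is 1 L, so volume = 160.6 × 230.4 = 37002.24 L ≈ 37000 L.

37000 litres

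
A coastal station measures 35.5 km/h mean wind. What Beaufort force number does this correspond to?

35.5 km/h = 9.9 m/s, which is Beaufort 5 (fresh breeze, 8.0–10.7 m/s).

Beaufort force 5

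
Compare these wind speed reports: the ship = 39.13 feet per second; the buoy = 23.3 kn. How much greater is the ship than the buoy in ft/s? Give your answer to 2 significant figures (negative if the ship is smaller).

the buoy: 23.3 kt = 39.3260 ft/s.
Difference: 39.1300 − 39.3260 = -0.20 ft/s.

-0.20 ft/s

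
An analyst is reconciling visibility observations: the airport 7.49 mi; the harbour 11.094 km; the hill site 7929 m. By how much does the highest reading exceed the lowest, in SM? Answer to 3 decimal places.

2.563 SM

the harbour: 11.094 km = 6.89349 SM.
the hill site: 7929 m = 4.92685 SM.
Spread: 7.49000 − 4.92685 = 2.563 SM.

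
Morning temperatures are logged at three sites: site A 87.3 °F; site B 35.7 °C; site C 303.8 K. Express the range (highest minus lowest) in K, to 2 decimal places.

5.05 K

site A: 87.3 °F = 30.722 °C.
site C: 303.8 K = 30.650 °C.
Spread: 35.700 − 30.650 = 5.050 °C.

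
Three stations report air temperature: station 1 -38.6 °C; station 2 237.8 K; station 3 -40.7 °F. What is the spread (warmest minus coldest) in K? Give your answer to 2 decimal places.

5.04 K

station 2: 237.8 K = -35.350 °C.
station 3: -40.7 °F = -40.389 °C.
Spread: (-35.350) − (-40.389) = 5.039 °C.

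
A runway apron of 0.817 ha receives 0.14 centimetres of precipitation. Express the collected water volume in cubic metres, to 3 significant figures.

11.4 cubic metres

Depth: 0.14 cm × 10 = 1.4 mm.
Area: 0.817 ha = 8170 m².
1 mm over 1 m² is 1 L, so volume = 1.4 × 8170 = 11438 L = 11.4 m³.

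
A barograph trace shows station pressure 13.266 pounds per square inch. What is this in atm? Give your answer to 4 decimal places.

1 psi = 0.068046 atm, so 13.266 × 0.068046 = 0.9027 atm.

0.9027 atm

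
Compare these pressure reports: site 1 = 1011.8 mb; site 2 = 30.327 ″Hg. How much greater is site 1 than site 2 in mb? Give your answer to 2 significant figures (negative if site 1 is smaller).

site 2: 30.327 inHg = 1026.99 mb.
Difference: 1011.80 − 1026.99 = -15 mb.

-15 mb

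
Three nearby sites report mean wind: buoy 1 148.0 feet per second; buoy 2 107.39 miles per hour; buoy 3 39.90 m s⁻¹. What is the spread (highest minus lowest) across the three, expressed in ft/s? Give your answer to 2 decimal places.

buoy 2: 107.39 mph = 157.5053 ft/s.
buoy 3: 39.90 m/s = 130.9055 ft/s.
Spread: 157.5053 − 130.9055 = 26.60 ft/s.

26.60 ft/s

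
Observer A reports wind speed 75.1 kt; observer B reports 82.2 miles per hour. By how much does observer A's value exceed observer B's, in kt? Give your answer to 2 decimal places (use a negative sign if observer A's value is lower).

3.67 kt

observer B: 82.2 mph = 71.4298 kt.
Difference: 75.1000 − 71.4298 = 3.67 kt.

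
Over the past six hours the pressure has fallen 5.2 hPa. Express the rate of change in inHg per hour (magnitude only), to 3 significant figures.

0.0256 inHg per hour

5.2 hPa / 6 h × 0.02953 inHg/hPa = 0.0256 inHg/h.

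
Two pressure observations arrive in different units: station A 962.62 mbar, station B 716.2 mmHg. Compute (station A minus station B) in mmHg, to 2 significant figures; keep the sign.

5.8 mmHg

station A: 962.62 mb = 722.024 mmHg.
Difference: 722.024 − 716.200 = 5.8 mmHg.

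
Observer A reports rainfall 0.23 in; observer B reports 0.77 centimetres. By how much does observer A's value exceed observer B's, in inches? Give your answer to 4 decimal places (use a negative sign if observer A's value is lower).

observer B: 0.77 cm = 0.3031496 in.
Difference: 0.2300000 − 0.3031496 = -0.0731 in.

-0.0731 in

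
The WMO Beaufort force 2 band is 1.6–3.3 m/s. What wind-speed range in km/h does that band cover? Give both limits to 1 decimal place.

5.8 to 11.9 km/h

1.6–3.3 m/s × 3.6 = 5.8–11.9 km/h.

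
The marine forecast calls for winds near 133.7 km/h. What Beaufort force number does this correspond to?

133.7 km/h = 37.1 m/s, which is Beaufort 12 (hurricane force, ≥32.7 m/s).

Beaufort force 12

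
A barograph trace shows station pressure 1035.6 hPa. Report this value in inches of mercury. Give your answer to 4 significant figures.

1 hPa = 0.02953 inHg, so 1035.6 × 0.02953 = 30.58 inHg.

30.58 inHg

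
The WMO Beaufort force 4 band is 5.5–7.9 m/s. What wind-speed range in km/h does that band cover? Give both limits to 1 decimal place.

5.5–7.9 m/s × 3.6 = 19.8–28.4 km/h.

19.8 to 28.4 km/h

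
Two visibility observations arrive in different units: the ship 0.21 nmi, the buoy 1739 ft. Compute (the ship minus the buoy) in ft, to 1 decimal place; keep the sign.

-463.0 ft

the ship: 0.21 nmi = 1275.984 ft.
Difference: 1275.984 − 1739.000 = -463.0 ft.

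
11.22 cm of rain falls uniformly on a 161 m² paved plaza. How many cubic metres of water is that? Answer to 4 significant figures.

18.06 cubic metres

Depth: 11.22 cm × 10 = 112.2 mm.
1 mm over 1 m² is 1 L, so volume = 112.2 × 161 = 18064.2 L = 18.06 m³.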